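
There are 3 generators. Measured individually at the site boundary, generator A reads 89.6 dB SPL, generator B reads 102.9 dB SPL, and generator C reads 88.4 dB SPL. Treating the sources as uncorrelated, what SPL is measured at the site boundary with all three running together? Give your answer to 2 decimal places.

103.24 dB SPL

Incoherent sources sum as intensities:
L_total = 10·log₁₀(10^(89.6/10) + 10^(102.9/10) + 10^(88.4/10)) = 10·log₁₀(21102000000) = 103.24 dB SPL.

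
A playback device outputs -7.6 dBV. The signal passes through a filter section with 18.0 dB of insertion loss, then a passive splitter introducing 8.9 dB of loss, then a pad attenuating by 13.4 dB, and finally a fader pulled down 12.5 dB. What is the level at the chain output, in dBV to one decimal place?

-60.4 dBV

Cascaded gains and losses add directly in dB.
-7.6 − 18.0 − 8.9 − 13.4 − 12.5 = -60.4 dBV.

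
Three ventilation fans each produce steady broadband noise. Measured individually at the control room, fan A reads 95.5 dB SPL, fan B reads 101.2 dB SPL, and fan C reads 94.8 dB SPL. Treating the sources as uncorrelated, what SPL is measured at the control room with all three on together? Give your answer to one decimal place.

103.0 dB SPL

Add the sources as powers (linear), then convert back to dB:
L_total = 10·log₁₀(10^(95.5/10) + 10^(101.2/10) + 10^(94.8/10)) = 10·log₁₀(19751000000) = 103.0 dB SPL.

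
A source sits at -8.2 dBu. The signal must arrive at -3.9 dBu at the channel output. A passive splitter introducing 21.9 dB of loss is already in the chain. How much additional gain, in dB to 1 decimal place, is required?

The required make-up gain is the shortfall in the dB sum.
G = -3.9 − (-8.2) + 21.9 = 26.2 dB.

26.2 dB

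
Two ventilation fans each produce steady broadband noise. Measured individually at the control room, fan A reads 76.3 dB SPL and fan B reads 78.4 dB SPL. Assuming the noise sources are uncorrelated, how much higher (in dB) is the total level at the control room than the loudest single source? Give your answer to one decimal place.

2.1 dB

Uncorrelated sources add in intensity (power), not in dB.
L_total = 10·log₁₀(10^(76.3/10) + 10^(78.4/10)) = 80.49 dB SPL.
Excess over the loudest (78.4 dB): 80.49 − 78.4 = 2.1 dB.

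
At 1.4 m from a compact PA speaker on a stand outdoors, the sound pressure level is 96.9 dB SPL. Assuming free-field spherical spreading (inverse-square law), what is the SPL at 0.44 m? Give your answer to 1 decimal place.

107.0 dB SPL

Inverse-square spreading gives ΔL = −20·log₁₀(d₂/d₁).
ΔL = −20·log₁₀(0.44/1.4) = 10.05 dB, so L₂ = 96.9 + (10.05) = 107.0 dB SPL.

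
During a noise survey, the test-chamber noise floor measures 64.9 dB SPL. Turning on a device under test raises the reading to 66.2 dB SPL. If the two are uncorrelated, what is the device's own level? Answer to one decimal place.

60.3 dB SPL

Background correction is a power subtraction:
L_src = 10·log₁₀(10^(66.2/10) − 10^(64.9/10)) = 10·log₁₀(1078000) = 60.3 dB SPL.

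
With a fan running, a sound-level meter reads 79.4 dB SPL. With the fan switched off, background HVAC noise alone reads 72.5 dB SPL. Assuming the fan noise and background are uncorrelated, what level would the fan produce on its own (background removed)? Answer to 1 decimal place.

Subtract intensities: L_src = 10·log₁₀(10^(L_total/10) − 10^(L_bg/10)).
L_src = 10·log₁₀(10^(79.4/10) − 10^(72.5/10)) = 10·log₁₀(69310000) = 78.4 dB SPL.

78.4 dB SPL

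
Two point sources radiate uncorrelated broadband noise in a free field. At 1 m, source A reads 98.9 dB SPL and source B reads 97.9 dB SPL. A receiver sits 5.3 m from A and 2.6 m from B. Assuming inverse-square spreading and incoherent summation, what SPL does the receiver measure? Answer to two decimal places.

90.75 dB SPL

At the listener: L_A = 98.9 − 20·log₁₀(5.3) = 84.414 dB; L_B = 97.9 − 20·log₁₀(2.6) = 89.601 dB.
Combined: 10·log₁₀(10^(84.414/10)+10^(89.601/10)) = 90.75 dB SPL.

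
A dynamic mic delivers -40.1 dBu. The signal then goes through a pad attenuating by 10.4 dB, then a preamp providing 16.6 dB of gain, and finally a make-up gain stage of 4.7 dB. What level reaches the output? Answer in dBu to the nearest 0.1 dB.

In dB, series stages simply add:
-40.1 − 10.4 + 16.6 + 4.7 = -29.2 dBu.

-29.2 dBu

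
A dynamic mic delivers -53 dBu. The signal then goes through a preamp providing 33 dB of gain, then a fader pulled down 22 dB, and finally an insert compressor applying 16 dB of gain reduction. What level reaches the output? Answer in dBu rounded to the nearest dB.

Cascaded gains and losses add directly in dB.
-53 + 33 − 22 − 16 = -58 dBu.

-58 dBu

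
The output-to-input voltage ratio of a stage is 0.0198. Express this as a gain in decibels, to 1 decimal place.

Voltage ratio → dB uses the 20·log₁₀ form:
20·log₁₀(0.0198) = -34.1 dB.

-34.1 dB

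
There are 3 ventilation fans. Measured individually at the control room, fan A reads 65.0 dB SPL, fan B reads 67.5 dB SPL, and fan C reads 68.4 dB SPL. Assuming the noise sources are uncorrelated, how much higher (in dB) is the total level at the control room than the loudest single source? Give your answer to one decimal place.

3.6 dB

Add the sources as powers (linear), then convert back to dB:
L_total = 10·log₁₀(10^(65.0/10) + 10^(67.5/10) + 10^(68.4/10)) = 71.96 dB SPL.
Excess over the loudest (68.4 dB): 71.96 − 68.4 = 3.6 dB.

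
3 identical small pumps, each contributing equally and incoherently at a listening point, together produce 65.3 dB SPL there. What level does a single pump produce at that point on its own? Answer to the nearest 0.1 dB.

60.5 dB SPL

3 equal incoherent sources add 10·log₁₀(3) = 4.77 dB over one source.
L_one = 65.3 − 4.77 = 60.5 dB SPL.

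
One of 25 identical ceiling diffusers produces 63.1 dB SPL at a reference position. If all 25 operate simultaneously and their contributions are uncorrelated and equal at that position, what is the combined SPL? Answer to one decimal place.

25 equal incoherent sources raise the level by 10·log₁₀(25) = 13.98 dB.
L_total = 63.1 + 13.98 = 77.1 dB SPL.

77.1 dB SPL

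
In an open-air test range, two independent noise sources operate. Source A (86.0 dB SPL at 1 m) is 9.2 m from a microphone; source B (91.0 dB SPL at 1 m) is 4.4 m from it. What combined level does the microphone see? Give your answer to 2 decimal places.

At the listener: L_A = 86.0 − 20·log₁₀(9.2) = 66.724 dB; L_B = 91.0 − 20·log₁₀(4.4) = 78.131 dB.
Combined: 10·log₁₀(10^(66.724/10)+10^(78.131/10)) = 78.43 dB SPL.

78.43 dB SPL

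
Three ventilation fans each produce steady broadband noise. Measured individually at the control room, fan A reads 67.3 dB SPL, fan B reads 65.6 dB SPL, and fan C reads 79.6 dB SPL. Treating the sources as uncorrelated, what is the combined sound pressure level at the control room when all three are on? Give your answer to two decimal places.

Incoherent sources sum as intensities:
L_total = 10·log₁₀(10^(67.3/10) + 10^(65.6/10) + 10^(79.6/10)) = 10·log₁₀(100200000) = 80.01 dB SPL.

80.01 dB SPL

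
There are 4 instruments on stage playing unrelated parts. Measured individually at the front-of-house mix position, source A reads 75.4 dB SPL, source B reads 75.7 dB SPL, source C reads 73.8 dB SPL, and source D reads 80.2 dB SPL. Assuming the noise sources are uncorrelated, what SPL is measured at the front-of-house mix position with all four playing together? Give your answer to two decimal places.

83.02 dB SPL

Add the sources as powers (linear), then convert back to dB:
L_total = 10·log₁₀(10^(75.4/10) + 10^(75.7/10) + 10^(73.8/10) + 10^(80.2/10)) = 10·log₁₀(200500000) = 83.02 dB SPL.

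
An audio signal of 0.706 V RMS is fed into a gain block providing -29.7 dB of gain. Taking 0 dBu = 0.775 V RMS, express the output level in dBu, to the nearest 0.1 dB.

Input level: 20·log₁₀(0.706/0.775) = -0.81 dBu.
Output: -0.81 − 29.7 = -30.5 dBu.

-30.5 dBu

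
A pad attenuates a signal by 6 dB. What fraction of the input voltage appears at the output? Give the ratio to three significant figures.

Voltage ratio = 10^(dB/20).
10^(-6/20) = 10^(-0.3000) = 0.501.

0.501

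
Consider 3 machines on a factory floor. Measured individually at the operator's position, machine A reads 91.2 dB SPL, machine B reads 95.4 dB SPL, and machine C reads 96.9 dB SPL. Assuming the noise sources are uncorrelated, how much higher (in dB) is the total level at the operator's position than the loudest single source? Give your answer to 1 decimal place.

3.0 dB

Uncorrelated sources add in intensity (power), not in dB.
L_total = 10·log₁₀(10^(91.2/10) + 10^(95.4/10) + 10^(96.9/10)) = 99.86 dB SPL.
Excess over the loudest (96.9 dB): 99.86 − 96.9 = 3.0 dB.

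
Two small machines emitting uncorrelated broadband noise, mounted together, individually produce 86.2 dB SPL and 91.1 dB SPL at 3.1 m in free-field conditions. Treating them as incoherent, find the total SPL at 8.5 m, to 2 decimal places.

83.56 dB SPL

Combined at 3.1 m: 10·log₁₀(10^(86.2/10)+10^(91.1/10)) = 92.318 dB SPL.
Then apply −20·log₁₀(8.5/3.1) = -8.761 dB → 83.56 dB SPL.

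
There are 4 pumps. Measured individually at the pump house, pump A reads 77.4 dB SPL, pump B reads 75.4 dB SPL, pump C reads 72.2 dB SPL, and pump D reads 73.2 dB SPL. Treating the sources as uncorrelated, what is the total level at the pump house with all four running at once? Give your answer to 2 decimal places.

Uncorrelated sources add in intensity (power), not in dB.
L_total = 10·log₁₀(10^(77.4/10) + 10^(75.4/10) + 10^(72.2/10) + 10^(73.2/10)) = 10·log₁₀(127100000) = 81.04 dB SPL.

81.04 dB SPL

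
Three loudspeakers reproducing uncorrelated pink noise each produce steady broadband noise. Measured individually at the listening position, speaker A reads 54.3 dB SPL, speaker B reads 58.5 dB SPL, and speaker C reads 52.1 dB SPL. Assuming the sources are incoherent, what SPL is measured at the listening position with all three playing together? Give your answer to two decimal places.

60.57 dB SPL

Incoherent sources sum as intensities:
L_total = 10·log₁₀(10^(54.3/10) + 10^(58.5/10) + 10^(52.1/10)) = 10·log₁₀(1139000) = 60.57 dB SPL.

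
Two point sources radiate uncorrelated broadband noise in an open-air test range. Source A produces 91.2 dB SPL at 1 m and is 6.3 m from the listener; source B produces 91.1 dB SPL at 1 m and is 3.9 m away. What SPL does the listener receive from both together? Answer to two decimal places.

80.72 dB SPL

At the listener: L_A = 91.2 − 20·log₁₀(6.3) = 75.213 dB; L_B = 91.1 − 20·log₁₀(3.9) = 79.279 dB.
Combined: 10·log₁₀(10^(75.213/10)+10^(79.279/10)) = 80.72 dB SPL.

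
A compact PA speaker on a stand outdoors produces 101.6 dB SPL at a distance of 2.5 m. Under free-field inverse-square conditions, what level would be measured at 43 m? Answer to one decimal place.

76.9 dB SPL

Free-field point source: level drops by 20·log₁₀ of the distance ratio.
ΔL = −20·log₁₀(43/2.5) = -24.71 dB, so L₂ = 101.6 + (-24.71) = 76.9 dB SPL.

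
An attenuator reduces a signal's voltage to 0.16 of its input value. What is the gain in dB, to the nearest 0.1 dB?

For a voltage ratio, dB = 20·log₁₀(V₂/V₁).
20·log₁₀(0.16) = -15.9 dB.

-15.9 dB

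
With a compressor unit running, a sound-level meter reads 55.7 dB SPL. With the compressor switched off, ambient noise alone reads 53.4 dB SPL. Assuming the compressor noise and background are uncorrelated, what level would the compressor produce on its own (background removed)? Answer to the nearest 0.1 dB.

Subtract intensities: L_src = 10·log₁₀(10^(L_total/10) − 10^(L_bg/10)).
L_src = 10·log₁₀(10^(55.7/10) − 10^(53.4/10)) = 10·log₁₀(152800) = 51.8 dB SPL.

51.8 dB SPL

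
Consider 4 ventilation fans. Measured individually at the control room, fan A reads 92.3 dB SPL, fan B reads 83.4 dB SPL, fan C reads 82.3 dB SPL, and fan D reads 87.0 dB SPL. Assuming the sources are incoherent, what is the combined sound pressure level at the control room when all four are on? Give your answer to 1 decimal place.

Add the sources as powers (linear), then convert back to dB:
L_total = 10·log₁₀(10^(92.3/10) + 10^(83.4/10) + 10^(82.3/10) + 10^(87.0/10)) = 10·log₁₀(2588000000) = 94.1 dB SPL.

94.1 dB SPL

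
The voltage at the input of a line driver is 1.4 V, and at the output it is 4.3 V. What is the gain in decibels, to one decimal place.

9.7 dB

Voltage ratio → dB uses the 20·log₁₀ form:
20·log₁₀(4.3/1.4) = 20·log₁₀(3.071) = 9.7 dB.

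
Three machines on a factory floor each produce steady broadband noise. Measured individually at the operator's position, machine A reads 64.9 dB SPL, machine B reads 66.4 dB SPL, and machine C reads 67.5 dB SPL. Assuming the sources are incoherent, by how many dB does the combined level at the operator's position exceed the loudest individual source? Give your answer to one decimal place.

3.7 dB

Add the sources as powers (linear), then convert back to dB:
L_total = 10·log₁₀(10^(64.9/10) + 10^(66.4/10) + 10^(67.5/10)) = 71.17 dB SPL.
Excess over the loudest (67.5 dB): 71.17 − 67.5 = 3.7 dB.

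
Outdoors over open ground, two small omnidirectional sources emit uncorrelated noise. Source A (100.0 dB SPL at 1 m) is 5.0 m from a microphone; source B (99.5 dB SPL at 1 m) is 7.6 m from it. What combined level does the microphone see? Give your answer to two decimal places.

At the listener: L_A = 100.0 − 20·log₁₀(5.0) = 86.021 dB; L_B = 99.5 − 20·log₁₀(7.6) = 81.884 dB.
Combined: 10·log₁₀(10^(86.021/10)+10^(81.884/10)) = 87.44 dB SPL.

87.44 dB SPL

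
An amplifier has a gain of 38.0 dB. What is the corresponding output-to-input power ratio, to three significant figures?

6310

Power ratio = 10^(dB/10).
10^(38.0/10) = 10^(3.800) = 6310.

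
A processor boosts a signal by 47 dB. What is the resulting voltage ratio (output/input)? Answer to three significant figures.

Voltage ratio = 10^(dB/20).
10^(47/20) = 10^(2.350) = 224.

224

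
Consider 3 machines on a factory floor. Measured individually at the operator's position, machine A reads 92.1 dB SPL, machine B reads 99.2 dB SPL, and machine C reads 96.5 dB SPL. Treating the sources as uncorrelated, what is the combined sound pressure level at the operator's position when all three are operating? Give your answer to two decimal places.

101.59 dB SPL

Uncorrelated sources add in intensity (power), not in dB.
L_total = 10·log₁₀(10^(92.1/10) + 10^(99.2/10) + 10^(96.5/10)) = 10·log₁₀(14406000000) = 101.59 dB SPL.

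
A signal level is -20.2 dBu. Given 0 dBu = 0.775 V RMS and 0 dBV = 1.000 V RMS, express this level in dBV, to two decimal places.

The offset between the scales is 20·log₁₀(0.775/1.000) = −2.214 dB.
So dBV = -20.2 − 2.214 = -22.41 dBV.

-22.41 dBV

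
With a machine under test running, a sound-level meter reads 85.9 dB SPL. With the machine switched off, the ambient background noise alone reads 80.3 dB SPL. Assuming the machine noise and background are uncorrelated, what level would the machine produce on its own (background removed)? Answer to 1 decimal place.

Subtract intensities: L_src = 10·log₁₀(10^(L_total/10) − 10^(L_bg/10)).
L_src = 10·log₁₀(10^(85.9/10) − 10^(80.3/10)) = 10·log₁₀(281900000) = 84.5 dB SPL.

84.5 dB SPL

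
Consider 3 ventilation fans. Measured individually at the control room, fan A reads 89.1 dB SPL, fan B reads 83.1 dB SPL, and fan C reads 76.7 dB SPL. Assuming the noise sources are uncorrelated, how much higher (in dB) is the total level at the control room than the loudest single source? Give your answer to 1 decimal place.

Incoherent sources sum as intensities:
L_total = 10·log₁₀(10^(89.1/10) + 10^(83.1/10) + 10^(76.7/10)) = 90.27 dB SPL.
Excess over the loudest (89.1 dB): 90.27 − 89.1 = 1.2 dB.

1.2 dB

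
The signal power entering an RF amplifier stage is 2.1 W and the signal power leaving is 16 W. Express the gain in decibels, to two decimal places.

Power ratio → dB uses the 10·log₁₀ form:
10·log₁₀(16/2.1) = 10·log₁₀(7.619) = 8.82 dB.

8.82 dB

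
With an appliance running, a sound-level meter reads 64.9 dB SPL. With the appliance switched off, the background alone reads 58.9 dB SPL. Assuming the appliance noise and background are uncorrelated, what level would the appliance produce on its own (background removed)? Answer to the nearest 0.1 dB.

63.6 dB SPL

Subtract intensities: L_src = 10·log₁₀(10^(L_total/10) − 10^(L_bg/10)).
L_src = 10·log₁₀(10^(64.9/10) − 10^(58.9/10)) = 10·log₁₀(2314000) = 63.6 dB SPL.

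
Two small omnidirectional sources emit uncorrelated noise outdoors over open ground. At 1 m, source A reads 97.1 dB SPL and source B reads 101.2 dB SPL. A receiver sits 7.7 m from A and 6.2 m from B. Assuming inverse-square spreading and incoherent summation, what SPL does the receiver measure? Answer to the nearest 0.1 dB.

At the listener: L_A = 97.1 − 20·log₁₀(7.7) = 79.37 dB; L_B = 101.2 − 20·log₁₀(6.2) = 85.35 dB.
Combined: 10·log₁₀(10^(79.37/10)+10^(85.35/10)) = 86.3 dB SPL.

86.3 dB SPL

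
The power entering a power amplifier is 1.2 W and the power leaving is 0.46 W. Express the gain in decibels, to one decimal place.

-4.2 dB

Power is a power quantity, so gain = 10·log₁₀(P_out/P_in).
10·log₁₀(0.46/1.2) = 10·log₁₀(0.3833) = -4.2 dB.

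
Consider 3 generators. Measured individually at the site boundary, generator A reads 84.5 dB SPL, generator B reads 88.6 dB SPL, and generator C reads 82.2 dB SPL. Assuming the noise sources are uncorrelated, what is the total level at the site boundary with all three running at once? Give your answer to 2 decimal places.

90.69 dB SPL

Incoherent sources sum as intensities:
L_total = 10·log₁₀(10^(84.5/10) + 10^(88.6/10) + 10^(82.2/10)) = 10·log₁₀(1172000000) = 90.69 dB SPL.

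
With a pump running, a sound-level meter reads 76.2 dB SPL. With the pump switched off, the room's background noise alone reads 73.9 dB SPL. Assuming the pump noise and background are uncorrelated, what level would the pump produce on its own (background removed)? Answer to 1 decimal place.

Background correction is a power subtraction:
L_src = 10·log₁₀(10^(76.2/10) − 10^(73.9/10)) = 10·log₁₀(17140000) = 72.3 dB SPL.

72.3 dB SPL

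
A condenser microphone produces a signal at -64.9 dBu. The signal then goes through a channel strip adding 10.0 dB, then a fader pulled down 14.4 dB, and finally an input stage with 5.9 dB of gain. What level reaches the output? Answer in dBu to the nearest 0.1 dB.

Cascaded gains and losses add directly in dB.
-64.9 + 10.0 − 14.4 + 5.9 = -63.4 dBu.

-63.4 dBu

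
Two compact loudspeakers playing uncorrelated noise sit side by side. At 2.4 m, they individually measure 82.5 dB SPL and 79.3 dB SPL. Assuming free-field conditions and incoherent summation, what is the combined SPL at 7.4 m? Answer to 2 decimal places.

Combined at 2.4 m: 10·log₁₀(10^(82.5/10)+10^(79.3/10)) = 84.199 dB SPL.
Then apply −20·log₁₀(7.4/2.4) = -9.780 dB → 74.42 dB SPL.

74.42 dB SPL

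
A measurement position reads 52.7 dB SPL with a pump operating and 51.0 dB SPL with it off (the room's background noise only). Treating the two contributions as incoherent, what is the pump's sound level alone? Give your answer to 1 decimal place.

47.8 dB SPL

Remove the background by subtracting linear intensities:
L_src = 10·log₁₀(10^(52.7/10) − 10^(51.0/10)) = 10·log₁₀(60320) = 47.8 dB SPL.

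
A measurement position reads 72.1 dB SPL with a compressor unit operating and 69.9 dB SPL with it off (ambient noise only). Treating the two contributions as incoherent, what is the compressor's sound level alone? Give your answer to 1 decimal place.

Remove the background by subtracting linear intensities:
L_src = 10·log₁₀(10^(72.1/10) − 10^(69.9/10)) = 10·log₁₀(6446000) = 68.1 dB SPL.

68.1 dB SPL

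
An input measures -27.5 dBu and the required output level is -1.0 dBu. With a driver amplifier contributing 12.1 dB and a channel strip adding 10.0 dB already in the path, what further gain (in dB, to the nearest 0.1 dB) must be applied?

The required make-up gain is the shortfall in the dB sum.
G = -1.0 − (-27.5) − 12.1 − 10.0 = 4.4 dB.

4.4 dB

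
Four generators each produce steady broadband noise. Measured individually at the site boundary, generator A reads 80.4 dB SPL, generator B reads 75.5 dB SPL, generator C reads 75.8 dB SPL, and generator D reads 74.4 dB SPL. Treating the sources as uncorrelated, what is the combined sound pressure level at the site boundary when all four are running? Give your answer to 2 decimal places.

83.24 dB SPL

Add the sources as powers (linear), then convert back to dB:
L_total = 10·log₁₀(10^(80.4/10) + 10^(75.5/10) + 10^(75.8/10) + 10^(74.4/10)) = 10·log₁₀(210700000) = 83.24 dB SPL.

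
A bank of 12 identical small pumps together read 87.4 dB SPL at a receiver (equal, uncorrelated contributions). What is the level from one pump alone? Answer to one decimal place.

76.6 dB SPL

12 equal incoherent sources add 10·log₁₀(12) = 10.79 dB over one source.
L_one = 87.4 − 10.79 = 76.6 dB SPL.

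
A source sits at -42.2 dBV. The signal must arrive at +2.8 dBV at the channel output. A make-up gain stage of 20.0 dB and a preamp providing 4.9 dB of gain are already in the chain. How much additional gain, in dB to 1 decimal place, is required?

The required make-up gain is the shortfall in the dB sum.
G = +2.8 − (-42.2) − 20.0 − 4.9 = 20.1 dB.

20.1 dB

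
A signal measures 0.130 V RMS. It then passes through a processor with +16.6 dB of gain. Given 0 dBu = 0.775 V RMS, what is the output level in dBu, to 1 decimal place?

Input level: 20·log₁₀(0.130/0.775) = -15.51 dBu.
Output: -15.51 + 16.6 = +1.1 dBu.

+1.1 dBu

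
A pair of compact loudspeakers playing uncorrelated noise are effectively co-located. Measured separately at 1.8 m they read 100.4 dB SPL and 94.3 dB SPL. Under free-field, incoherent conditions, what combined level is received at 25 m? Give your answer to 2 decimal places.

Combined at 1.8 m: 10·log₁₀(10^(100.4/10)+10^(94.3/10)) = 101.353 dB SPL.
Then apply −20·log₁₀(25/1.8) = -22.853 dB → 78.50 dB SPL.

78.50 dB SPL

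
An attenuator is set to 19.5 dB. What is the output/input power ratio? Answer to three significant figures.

Power ratio = 10^(dB/10).
10^(-19.5/10) = 10^(-1.950) = 0.0112.

0.0112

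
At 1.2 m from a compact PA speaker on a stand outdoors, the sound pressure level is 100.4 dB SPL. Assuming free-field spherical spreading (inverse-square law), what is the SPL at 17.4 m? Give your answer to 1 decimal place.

For a point source in a free field, ΔL = −20·log₁₀(d₂/d₁).
ΔL = −20·log₁₀(17.4/1.2) = -23.23 dB, so L₂ = 100.4 + (-23.23) = 77.2 dB SPL.

77.2 dB SPL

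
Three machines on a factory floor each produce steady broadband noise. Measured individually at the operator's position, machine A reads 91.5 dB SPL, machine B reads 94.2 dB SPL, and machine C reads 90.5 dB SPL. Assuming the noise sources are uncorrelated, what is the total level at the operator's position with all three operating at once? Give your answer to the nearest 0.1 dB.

Add the sources as powers (linear), then convert back to dB:
L_total = 10·log₁₀(10^(91.5/10) + 10^(94.2/10) + 10^(90.5/10)) = 10·log₁₀(5165000000) = 97.1 dB SPL.

97.1 dB SPL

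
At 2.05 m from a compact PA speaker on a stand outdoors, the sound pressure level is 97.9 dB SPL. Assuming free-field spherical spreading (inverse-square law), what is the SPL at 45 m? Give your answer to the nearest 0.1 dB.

Free-field point source: level drops by 20·log₁₀ of the distance ratio.
ΔL = −20·log₁₀(45/2.05) = -26.83 dB, so L₂ = 97.9 + (-26.83) = 71.1 dB SPL.

71.1 dB SPL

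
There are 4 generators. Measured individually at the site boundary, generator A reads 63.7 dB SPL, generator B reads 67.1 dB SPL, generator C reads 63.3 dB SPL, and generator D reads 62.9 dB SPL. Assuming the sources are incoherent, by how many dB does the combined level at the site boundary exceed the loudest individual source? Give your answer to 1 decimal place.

Uncorrelated sources add in intensity (power), not in dB.
L_total = 10·log₁₀(10^(63.7/10) + 10^(67.1/10) + 10^(63.3/10) + 10^(62.9/10)) = 70.63 dB SPL.
Excess over the loudest (67.1 dB): 70.63 − 67.1 = 3.5 dB.

3.5 dB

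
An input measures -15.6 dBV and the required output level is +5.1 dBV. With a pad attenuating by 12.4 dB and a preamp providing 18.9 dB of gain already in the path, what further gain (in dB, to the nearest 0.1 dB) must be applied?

The required make-up gain is the shortfall in the dB sum.
G = +5.1 − (-15.6) + 12.4 − 18.9 = 14.2 dB.

14.2 dB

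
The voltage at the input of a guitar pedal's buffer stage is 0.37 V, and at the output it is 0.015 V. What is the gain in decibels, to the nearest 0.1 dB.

Voltage is an amplitude quantity, so gain = 20·log₁₀(V_out/V_in).
20·log₁₀(0.015/0.37) = 20·log₁₀(0.04054) = -27.8 dB.

-27.8 dB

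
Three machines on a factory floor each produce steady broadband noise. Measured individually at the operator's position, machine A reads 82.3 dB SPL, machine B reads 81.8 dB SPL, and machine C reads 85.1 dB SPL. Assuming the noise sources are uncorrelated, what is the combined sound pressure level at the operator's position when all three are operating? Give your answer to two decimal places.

Add the sources as powers (linear), then convert back to dB:
L_total = 10·log₁₀(10^(82.3/10) + 10^(81.8/10) + 10^(85.1/10)) = 10·log₁₀(644800000) = 88.09 dB SPL.

88.09 dB SPL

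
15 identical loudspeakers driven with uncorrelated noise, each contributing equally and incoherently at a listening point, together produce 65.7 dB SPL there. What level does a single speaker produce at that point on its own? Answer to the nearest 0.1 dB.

15 equal incoherent sources add 10·log₁₀(15) = 11.76 dB over one source.
L_one = 65.7 − 11.76 = 53.9 dB SPL.

53.9 dB SPL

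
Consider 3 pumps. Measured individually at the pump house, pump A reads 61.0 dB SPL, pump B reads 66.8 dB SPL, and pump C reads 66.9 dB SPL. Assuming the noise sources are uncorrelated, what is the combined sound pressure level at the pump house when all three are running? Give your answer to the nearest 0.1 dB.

70.4 dB SPL

Incoherent sources sum as intensities:
L_total = 10·log₁₀(10^(61.0/10) + 10^(66.8/10) + 10^(66.9/10)) = 10·log₁₀(10940000) = 70.4 dB SPL.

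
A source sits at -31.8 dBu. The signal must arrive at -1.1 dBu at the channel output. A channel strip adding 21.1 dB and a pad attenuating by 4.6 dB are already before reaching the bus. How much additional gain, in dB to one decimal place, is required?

14.2 dB

The required make-up gain is the shortfall in the dB sum.
G = -1.1 − (-31.8) − 21.1 + 4.6 = 14.2 dB.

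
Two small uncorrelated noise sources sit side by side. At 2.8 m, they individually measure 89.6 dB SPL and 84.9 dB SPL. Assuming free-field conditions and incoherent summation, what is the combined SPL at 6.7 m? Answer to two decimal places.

83.29 dB SPL

Combined at 2.8 m: 10·log₁₀(10^(89.6/10)+10^(84.9/10)) = 90.867 dB SPL.
Then apply −20·log₁₀(6.7/2.8) = -7.578 dB → 83.29 dB SPL.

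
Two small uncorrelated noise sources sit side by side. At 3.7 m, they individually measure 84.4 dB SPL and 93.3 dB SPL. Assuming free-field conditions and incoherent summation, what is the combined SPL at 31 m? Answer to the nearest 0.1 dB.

75.4 dB SPL

Combined at 3.7 m: 10·log₁₀(10^(84.4/10)+10^(93.3/10)) = 93.83 dB SPL.
Then apply −20·log₁₀(31/3.7) = -18.46 dB → 75.4 dB SPL.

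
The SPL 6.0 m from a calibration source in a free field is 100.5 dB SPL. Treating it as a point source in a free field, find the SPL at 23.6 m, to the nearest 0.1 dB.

Inverse-square spreading gives ΔL = −20·log₁₀(d₂/d₁).
ΔL = −20·log₁₀(23.6/6.0) = -11.90 dB, so L₂ = 100.5 + (-11.90) = 88.6 dB SPL.

88.6 dB SPL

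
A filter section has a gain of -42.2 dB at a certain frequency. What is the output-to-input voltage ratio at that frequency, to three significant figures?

Voltage ratio = 10^(dB/20).
10^(-42.2/20) = 10^(-2.110) = 0.00776.

0.00776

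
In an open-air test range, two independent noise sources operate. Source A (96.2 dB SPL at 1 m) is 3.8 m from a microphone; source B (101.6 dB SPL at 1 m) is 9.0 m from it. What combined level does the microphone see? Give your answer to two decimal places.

86.69 dB SPL

At the listener: L_A = 96.2 − 20·log₁₀(3.8) = 84.604 dB; L_B = 101.6 − 20·log₁₀(9.0) = 82.515 dB.
Combined: 10·log₁₀(10^(84.604/10)+10^(82.515/10)) = 86.69 dB SPL.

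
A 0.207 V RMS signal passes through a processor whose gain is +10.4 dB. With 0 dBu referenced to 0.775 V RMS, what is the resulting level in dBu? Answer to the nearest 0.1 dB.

Input level: 20·log₁₀(0.207/0.775) = -11.47 dBu.
Output: -11.47 + 10.4 = -1.1 dBu.

-1.1 dBu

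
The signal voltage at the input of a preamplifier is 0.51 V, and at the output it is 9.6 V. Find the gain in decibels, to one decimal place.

25.5 dB

Voltage is an amplitude quantity, so gain = 20·log₁₀(V_out/V_in).
20·log₁₀(9.6/0.51) = 20·log₁₀(18.82) = 25.5 dB.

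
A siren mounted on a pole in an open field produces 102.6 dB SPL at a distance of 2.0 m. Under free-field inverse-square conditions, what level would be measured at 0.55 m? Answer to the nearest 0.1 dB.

113.8 dB SPL

Free-field point source: level drops by 20·log₁₀ of the distance ratio.
ΔL = −20·log₁₀(0.55/2.0) = 11.21 dB, so L₂ = 102.6 + (11.21) = 113.8 dB SPL.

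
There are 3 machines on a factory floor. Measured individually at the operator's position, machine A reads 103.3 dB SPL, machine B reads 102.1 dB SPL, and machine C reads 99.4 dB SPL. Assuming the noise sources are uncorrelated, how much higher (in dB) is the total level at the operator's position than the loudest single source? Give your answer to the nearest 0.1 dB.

3.4 dB

Add the sources as powers (linear), then convert back to dB:
L_total = 10·log₁₀(10^(103.3/10) + 10^(102.1/10) + 10^(99.4/10)) = 106.66 dB SPL.
Excess over the loudest (103.3 dB): 106.66 − 103.3 = 3.4 dB.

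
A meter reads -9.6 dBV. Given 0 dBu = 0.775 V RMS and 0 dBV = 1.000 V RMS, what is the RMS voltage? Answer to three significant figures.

V = 1.000 V × 10^(-9.6/20).
= 1.000 × 0.3311 = 0.331 V.

0.331 V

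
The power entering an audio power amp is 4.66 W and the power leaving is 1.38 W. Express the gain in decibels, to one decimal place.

-5.3 dB

Power is a power quantity, so gain = 10·log₁₀(P_out/P_in).
10·log₁₀(1.38/4.66) = 10·log₁₀(0.2961) = -5.3 dB.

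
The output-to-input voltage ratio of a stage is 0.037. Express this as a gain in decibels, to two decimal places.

-28.64 dB

Voltage is an amplitude quantity, so gain = 20·log₁₀(V_out/V_in).
20·log₁₀(0.037) = -28.64 dB.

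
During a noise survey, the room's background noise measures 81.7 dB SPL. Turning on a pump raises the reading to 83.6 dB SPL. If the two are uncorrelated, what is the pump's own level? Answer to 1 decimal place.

79.1 dB SPL

Remove the background by subtracting linear intensities:
L_src = 10·log₁₀(10^(83.6/10) − 10^(81.7/10)) = 10·log₁₀(81180000) = 79.1 dB SPL.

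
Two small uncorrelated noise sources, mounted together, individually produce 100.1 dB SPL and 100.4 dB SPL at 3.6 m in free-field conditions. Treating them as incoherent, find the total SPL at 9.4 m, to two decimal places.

94.93 dB SPL

Combined at 3.6 m: 10·log₁₀(10^(100.1/10)+10^(100.4/10)) = 103.263 dB SPL.
Then apply −20·log₁₀(9.4/3.6) = -8.337 dB → 94.93 dB SPL.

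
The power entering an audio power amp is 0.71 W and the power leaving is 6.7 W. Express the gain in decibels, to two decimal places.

For a power ratio, dB = 10·log₁₀(P₂/P₁).
10·log₁₀(6.7/0.71) = 10·log₁₀(9.437) = 9.75 dB.

9.75 dB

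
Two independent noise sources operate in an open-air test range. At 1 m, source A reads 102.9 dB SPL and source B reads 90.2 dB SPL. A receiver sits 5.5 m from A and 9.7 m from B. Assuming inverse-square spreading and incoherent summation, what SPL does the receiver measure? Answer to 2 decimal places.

88.17 dB SPL

At the listener: L_A = 102.9 − 20·log₁₀(5.5) = 88.093 dB; L_B = 90.2 − 20·log₁₀(9.7) = 70.465 dB.
Combined: 10·log₁₀(10^(88.093/10)+10^(70.465/10)) = 88.17 dB SPL.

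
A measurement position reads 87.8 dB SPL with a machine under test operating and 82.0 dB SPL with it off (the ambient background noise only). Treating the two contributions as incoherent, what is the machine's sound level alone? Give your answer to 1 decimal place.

86.5 dB SPL

Remove the background by subtracting linear intensities:
L_src = 10·log₁₀(10^(87.8/10) − 10^(82.0/10)) = 10·log₁₀(444100000) = 86.5 dB SPL.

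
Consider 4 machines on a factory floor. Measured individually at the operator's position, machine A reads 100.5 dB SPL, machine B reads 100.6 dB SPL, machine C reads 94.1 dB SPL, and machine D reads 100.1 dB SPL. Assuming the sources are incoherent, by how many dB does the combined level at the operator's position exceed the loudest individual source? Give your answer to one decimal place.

4.9 dB

Add the sources as powers (linear), then convert back to dB:
L_total = 10·log₁₀(10^(100.5/10) + 10^(100.6/10) + 10^(94.1/10) + 10^(100.1/10)) = 105.50 dB SPL.
Excess over the loudest (100.6 dB): 105.50 − 100.6 = 4.9 dB.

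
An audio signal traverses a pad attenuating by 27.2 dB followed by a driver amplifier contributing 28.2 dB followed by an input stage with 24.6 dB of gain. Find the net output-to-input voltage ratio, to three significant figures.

Net gain = (−27.2) + 28.2 + 24.6 = 25.6 dB.
Voltage ratio = 10^(25.6/20) = 19.1.

19.1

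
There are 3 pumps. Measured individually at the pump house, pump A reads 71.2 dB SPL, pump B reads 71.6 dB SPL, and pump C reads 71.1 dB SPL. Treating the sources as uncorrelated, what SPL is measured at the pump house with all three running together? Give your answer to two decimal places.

Add the sources as powers (linear), then convert back to dB:
L_total = 10·log₁₀(10^(71.2/10) + 10^(71.6/10) + 10^(71.1/10)) = 10·log₁₀(40520000) = 76.08 dB SPL.

76.08 dB SPL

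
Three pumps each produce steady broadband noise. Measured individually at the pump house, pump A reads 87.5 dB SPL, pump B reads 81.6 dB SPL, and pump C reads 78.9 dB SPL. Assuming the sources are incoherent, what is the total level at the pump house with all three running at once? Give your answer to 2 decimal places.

Uncorrelated sources add in intensity (power), not in dB.
L_total = 10·log₁₀(10^(87.5/10) + 10^(81.6/10) + 10^(78.9/10)) = 10·log₁₀(784500000) = 88.95 dB SPL.

88.95 dB SPL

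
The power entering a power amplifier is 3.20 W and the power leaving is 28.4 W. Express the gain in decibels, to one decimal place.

Power is a power quantity, so gain = 10·log₁₀(P_out/P_in).
10·log₁₀(28.4/3.20) = 10·log₁₀(8.875) = 9.5 dB.

9.5 dB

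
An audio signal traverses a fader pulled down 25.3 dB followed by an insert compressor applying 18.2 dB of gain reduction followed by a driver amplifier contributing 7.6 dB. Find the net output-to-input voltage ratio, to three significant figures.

Net gain = (−25.3) + (−18.2) + 7.6 = -35.9 dB.
Voltage ratio = 10^(-35.9/20) = 0.0160.

0.0160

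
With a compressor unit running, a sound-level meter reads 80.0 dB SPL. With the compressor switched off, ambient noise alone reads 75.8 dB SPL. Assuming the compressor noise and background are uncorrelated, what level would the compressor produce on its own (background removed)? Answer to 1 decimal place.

77.9 dB SPL

Background correction is a power subtraction:
L_src = 10·log₁₀(10^(80.0/10) − 10^(75.8/10)) = 10·log₁₀(61980000) = 77.9 dB SPL.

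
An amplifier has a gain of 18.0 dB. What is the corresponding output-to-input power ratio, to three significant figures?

63.1

Power ratio = 10^(dB/10).
10^(18.0/10) = 10^(1.800) = 63.1.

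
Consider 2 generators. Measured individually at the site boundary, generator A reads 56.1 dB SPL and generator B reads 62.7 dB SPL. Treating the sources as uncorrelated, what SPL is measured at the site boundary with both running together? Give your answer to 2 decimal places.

Incoherent sources sum as intensities:
L_total = 10·log₁₀(10^(56.1/10) + 10^(62.7/10)) = 10·log₁₀(2269000) = 63.56 dB SPL.

63.56 dB SPL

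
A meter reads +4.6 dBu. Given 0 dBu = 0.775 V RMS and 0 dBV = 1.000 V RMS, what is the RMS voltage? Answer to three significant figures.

1.32 V

V = 0.775 V × 10^(+4.6/20).
= 0.775 × 1.698 = 1.32 V.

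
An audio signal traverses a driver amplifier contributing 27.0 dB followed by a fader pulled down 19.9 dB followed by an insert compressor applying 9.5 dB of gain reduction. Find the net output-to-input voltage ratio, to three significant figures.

0.759

Net gain = 27.0 + (−19.9) + (−9.5) = -2.4 dB.
Voltage ratio = 10^(-2.4/20) = 0.759.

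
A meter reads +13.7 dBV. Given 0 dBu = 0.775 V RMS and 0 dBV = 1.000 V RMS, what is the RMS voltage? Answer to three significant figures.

4.84 V

V = 1.000 V × 10^(+13.7/20).
= 1.000 × 4.842 = 4.84 V.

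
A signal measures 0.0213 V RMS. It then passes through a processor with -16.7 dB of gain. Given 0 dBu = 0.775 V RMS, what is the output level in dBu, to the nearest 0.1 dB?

Input level: 20·log₁₀(0.0213/0.775) = -31.22 dBu.
Output: -31.22 − 16.7 = -47.9 dBu.

-47.9 dBu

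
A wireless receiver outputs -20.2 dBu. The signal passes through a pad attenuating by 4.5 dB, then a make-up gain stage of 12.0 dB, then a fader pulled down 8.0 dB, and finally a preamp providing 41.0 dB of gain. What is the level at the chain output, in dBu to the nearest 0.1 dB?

+20.3 dBu

Cascaded gains and losses add directly in dB.
-20.2 − 4.5 + 12.0 − 8.0 + 41.0 = +20.3 dBu.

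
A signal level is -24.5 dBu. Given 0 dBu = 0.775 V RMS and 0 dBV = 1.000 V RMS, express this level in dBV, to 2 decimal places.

The offset between the scales is 20·log₁₀(0.775/1.000) = −2.214 dB.
So dBV = -24.5 − 2.214 = -26.71 dBV.

-26.71 dBV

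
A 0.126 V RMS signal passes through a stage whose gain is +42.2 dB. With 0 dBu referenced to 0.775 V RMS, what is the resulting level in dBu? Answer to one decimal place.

+26.4 dBu

Input level: 20·log₁₀(0.126/0.775) = -15.78 dBu.
Output: -15.78 + 42.2 = +26.4 dBu.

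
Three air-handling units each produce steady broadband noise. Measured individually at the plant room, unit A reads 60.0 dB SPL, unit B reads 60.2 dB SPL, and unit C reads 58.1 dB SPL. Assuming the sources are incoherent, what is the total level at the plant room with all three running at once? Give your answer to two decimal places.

Incoherent sources sum as intensities:
L_total = 10·log₁₀(10^(60.0/10) + 10^(60.2/10) + 10^(58.1/10)) = 10·log₁₀(2693000) = 64.30 dB SPL.

64.30 dB SPL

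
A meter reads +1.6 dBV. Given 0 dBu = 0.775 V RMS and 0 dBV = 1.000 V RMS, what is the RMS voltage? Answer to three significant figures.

1.20 V

V = 1.000 V × 10^(+1.6/20).
= 1.000 × 1.202 = 1.20 V.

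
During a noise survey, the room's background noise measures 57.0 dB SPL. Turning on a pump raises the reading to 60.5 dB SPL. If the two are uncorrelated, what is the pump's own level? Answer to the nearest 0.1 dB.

Remove the background by subtracting linear intensities:
L_src = 10·log₁₀(10^(60.5/10) − 10^(57.0/10)) = 10·log₁₀(620800) = 57.9 dB SPL.

57.9 dB SPL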